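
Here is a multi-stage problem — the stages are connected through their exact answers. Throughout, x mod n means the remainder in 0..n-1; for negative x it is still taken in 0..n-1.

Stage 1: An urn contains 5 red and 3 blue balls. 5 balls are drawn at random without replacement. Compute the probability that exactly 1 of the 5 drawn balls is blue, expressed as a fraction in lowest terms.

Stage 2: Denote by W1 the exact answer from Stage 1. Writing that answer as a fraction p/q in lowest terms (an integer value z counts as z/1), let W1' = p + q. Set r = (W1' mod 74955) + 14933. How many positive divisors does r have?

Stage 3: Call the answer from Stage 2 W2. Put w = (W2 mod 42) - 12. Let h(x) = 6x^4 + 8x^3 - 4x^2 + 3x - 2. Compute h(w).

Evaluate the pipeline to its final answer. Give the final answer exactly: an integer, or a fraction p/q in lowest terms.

Stage 1: total draws C(8,5) = 56; favorable C(3,1)*C(5,4) = 15; P = 15/56; answer 15/56
Stage 2: W1 = 15/56; threaded value p + q = 71; r = 15004; 15004 = 2^2 * 11^2 * 31; number of divisors = (2+1) * (2+1) * (1+1) = 18; answer 18
Stage 3: W2 = 18; w = 6; 6*(6)^4 + 8*(6)^3 - 4*(6)^2 + 3*(6)^1 - 2 = (7776) + (1728) + (-144) + (18) + (-2) = 9376; answer 9376

9376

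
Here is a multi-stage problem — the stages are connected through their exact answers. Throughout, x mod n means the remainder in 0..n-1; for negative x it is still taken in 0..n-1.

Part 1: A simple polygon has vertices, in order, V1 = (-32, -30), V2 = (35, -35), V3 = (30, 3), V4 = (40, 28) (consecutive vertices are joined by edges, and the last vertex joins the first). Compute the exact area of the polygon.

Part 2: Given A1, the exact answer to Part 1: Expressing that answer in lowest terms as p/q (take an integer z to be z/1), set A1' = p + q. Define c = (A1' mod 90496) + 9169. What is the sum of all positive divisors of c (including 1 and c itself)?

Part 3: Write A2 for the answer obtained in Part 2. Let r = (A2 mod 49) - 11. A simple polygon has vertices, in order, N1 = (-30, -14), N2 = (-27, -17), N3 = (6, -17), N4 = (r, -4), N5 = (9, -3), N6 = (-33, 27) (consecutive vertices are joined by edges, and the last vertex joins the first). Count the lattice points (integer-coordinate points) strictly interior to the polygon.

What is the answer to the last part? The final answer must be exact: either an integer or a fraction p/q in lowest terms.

1053

Part 1: cross terms: (-32*-35 - 35*-30)=2170, (35*3 - 30*-35)=1155, (30*28 - 40*3)=720, (40*-30 - -32*28)=-304; twice the area = |3741| = 3741; area = 3741/2; answer 3741/2
Part 2: A1 = 3741/2; threaded value p + q = 3743; c = 12912; 12912 = 2^4 * 3 * 269; sigma = (1 + 2 + 4 + 8 + 16) * (1 + 3) * (1 + 269) = 31 * 4 * 270 = 33480; answer 33480
Part 3: A2 = 33480; r = 2; cross terms: (-30*-17 - -27*-14)=132, (-27*-17 - 6*-17)=561, (6*-4 - 2*-17)=10, (2*-3 - 9*-4)=30, (9*27 - -33*-3)=144, (-33*-14 - -30*27)=1272; twice the area = |2149| = 2149; area = 2149/2; boundary points = 3 + 33 + 1 + 1 + 6 + 1 = 45; strictly interior points = area - boundary/2 + 1 = 1053; answer 1053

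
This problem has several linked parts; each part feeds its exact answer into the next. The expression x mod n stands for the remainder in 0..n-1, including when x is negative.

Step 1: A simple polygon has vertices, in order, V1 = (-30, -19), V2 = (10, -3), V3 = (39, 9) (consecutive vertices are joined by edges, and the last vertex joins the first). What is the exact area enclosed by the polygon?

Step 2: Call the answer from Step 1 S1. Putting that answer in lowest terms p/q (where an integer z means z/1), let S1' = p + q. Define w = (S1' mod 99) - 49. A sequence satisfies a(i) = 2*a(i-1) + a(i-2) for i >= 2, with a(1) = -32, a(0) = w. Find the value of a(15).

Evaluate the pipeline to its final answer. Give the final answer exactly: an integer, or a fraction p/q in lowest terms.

-9472080

Step 1: cross terms: (-30*-3 - 10*-19)=280, (10*9 - 39*-3)=207, (39*-19 - -30*9)=-471; twice the area = |16| = 16; area = 8; answer 8
Step 2: S1 = 8; threaded value p + q = 9; w = -40; a(2) = 2*(-32) + 1*(-40) = -104; iterating: a(2)=-104, a(3)=-240, a(4)=-584, a(5)=-1408, a(6)=-3400, a(7)=-8208, a(8)=-19816, a(9)=-47840, a(10)=-115496, a(11)=-278832, a(12)=-673160, a(13)=-1625152, a(14)=-3923464, a(15)=-9472080; answer -9472080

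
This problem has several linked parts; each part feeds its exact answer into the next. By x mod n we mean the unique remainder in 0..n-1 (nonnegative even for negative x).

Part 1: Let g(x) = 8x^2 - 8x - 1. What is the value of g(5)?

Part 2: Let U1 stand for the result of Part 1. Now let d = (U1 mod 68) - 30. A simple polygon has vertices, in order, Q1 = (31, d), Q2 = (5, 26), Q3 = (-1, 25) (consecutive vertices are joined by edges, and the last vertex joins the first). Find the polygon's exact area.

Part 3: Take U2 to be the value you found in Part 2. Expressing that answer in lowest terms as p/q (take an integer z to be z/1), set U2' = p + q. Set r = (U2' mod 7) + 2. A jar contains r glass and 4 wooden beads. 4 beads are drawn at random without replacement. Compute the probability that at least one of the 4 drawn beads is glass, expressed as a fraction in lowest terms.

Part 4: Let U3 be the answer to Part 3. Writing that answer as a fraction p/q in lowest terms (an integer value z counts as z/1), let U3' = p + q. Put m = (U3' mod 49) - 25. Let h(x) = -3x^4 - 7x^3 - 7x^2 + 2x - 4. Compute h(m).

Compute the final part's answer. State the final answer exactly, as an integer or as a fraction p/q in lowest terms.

Part 1: 8*(5)^2 - 8*(5)^1 - 1 = (200) + (-40) + (-1) = 159; answer 159
Part 2: U1 = 159; d = -7; cross terms: (31*26 - 5*-7)=841, (5*25 - -1*26)=151, (-1*-7 - 31*25)=-768; twice the area = |224| = 224; area = 112; answer 112
Part 3: U2 = 112; threaded value p + q = 113; r = 3; total draws C(7,4) = 35; complement C(4,4) = 1; favorable 35 - 1 = 34; P = 34/35; answer 34/35
Part 4: U3 = 34/35; threaded value p + q = 69; m = -5; -3*(-5)^4 - 7*(-5)^3 - 7*(-5)^2 + 2*(-5)^1 - 4 = (-1875) + (875) + (-175) + (-10) + (-4) = -1189; answer -1189

-1189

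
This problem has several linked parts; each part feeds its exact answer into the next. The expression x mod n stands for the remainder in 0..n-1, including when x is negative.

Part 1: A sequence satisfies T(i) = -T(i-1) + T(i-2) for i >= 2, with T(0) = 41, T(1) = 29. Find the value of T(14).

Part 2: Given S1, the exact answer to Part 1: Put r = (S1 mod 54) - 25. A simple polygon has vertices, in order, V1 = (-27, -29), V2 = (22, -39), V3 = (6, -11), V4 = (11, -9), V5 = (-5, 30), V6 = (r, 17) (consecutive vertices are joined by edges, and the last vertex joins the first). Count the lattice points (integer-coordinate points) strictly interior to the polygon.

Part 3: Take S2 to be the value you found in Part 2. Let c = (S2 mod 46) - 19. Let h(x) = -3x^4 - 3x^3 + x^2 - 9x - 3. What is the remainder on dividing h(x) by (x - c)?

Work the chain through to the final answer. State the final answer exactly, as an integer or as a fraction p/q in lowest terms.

-161913

Part 1: T(2) = -1*(29) + 1*(41) = 12; iterating: T(2)=12, T(3)=17, T(4)=-5, T(5)=22, T(6)=-27, T(7)=49, T(8)=-76, T(9)=125, T(10)=-201, T(11)=326, T(12)=-527, T(13)=853, T(14)=-1380; answer -1380
Part 2: S1 = -1380; r = -1; cross terms: (-27*-39 - 22*-29)=1691, (22*-11 - 6*-39)=-8, (6*-9 - 11*-11)=67, (11*30 - -5*-9)=285, (-5*17 - -1*30)=-55, (-1*-29 - -27*17)=488; twice the area = |2468| = 2468; area = 1234; boundary points = 1 + 4 + 1 + 1 + 1 + 2 = 10; strictly interior points = area - boundary/2 + 1 = 1230; answer 1230
Part 3: S2 = 1230; c = 15; remainder = value at the root: -3*(15)^4 - 3*(15)^3 + 1*(15)^2 - 9*(15)^1 - 3 = (-151875) + (-10125) + (225) + (-135) + (-3) = -161913; answer -161913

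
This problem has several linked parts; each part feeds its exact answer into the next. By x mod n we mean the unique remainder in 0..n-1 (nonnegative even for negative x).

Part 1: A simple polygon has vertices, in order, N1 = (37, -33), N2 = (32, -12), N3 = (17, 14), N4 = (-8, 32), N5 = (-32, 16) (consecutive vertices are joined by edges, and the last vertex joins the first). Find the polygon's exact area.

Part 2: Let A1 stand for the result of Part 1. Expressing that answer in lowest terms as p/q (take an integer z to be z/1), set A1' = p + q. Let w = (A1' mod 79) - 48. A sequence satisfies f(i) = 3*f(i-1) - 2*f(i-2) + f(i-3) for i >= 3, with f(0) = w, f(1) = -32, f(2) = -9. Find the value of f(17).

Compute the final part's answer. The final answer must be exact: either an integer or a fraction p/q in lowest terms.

7219558

Part 1: cross terms: (37*-12 - 32*-33)=612, (32*14 - 17*-12)=652, (17*32 - -8*14)=656, (-8*16 - -32*32)=896, (-32*-33 - 37*16)=464; twice the area = |3280| = 3280; area = 1640; answer 1640
Part 2: A1 = 1640; threaded value p + q = 1641; w = 13; f(3) = 3*(-9) - 2*(-32) + 1*(13) = 50; iterating: f(3)=50, f(4)=136, f(5)=299, f(6)=675, f(7)=1563, f(8)=3638, f(9)=8463, f(10)=19676, f(11)=45740, f(12)=106331, f(13)=247189, f(14)=574645, f(15)=1335888, f(16)=3105563, f(17)=7219558; answer 7219558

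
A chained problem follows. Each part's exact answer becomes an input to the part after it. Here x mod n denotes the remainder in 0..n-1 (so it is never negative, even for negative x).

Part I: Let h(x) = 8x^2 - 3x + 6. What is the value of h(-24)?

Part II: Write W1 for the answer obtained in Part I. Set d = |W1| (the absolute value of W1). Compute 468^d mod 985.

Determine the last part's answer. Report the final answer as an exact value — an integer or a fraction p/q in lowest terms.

734

Part I: 8*(-24)^2 - 3*(-24)^1 + 6 = (4608) + (72) + (6) = 4686; answer 4686
Part II: W1 = 4686; d = 4686; squarings mod 985: 468^1=468, 468^2=354, 468^4=221, 468^8=576, 468^16=816, 468^32=981, 468^64=16, 468^128=256, 468^256=526, 468^512=876, 468^1024=61, 468^2048=766, 468^4096=681; 468^4686 = 468^2 * 468^4 * 468^8 * 468^64 * 468^512 * 468^4096 = 734 (mod 985); answer 734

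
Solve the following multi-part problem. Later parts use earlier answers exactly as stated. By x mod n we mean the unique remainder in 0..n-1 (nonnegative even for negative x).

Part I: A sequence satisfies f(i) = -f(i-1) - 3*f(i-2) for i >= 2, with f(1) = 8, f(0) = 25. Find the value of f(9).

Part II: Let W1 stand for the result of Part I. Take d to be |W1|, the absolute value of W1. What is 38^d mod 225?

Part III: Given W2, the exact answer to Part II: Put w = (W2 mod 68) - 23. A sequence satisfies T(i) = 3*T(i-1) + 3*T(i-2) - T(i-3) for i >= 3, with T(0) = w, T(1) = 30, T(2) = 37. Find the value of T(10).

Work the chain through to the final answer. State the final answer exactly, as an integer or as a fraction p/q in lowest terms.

Part I: f(2) = -1*(8) - 3*(25) = -83; iterating: f(2)=-83, f(3)=59, f(4)=190, f(5)=-367, f(6)=-203, f(7)=1304, f(8)=-695, f(9)=-3217; answer -3217
Part II: W1 = -3217; d = 3217; squarings mod 225: 38^1=38, 38^2=94, 38^4=61, 38^8=121, 38^16=16, 38^32=31, 38^64=61, 38^128=121, 38^256=16, 38^512=31, 38^1024=61, 38^2048=121; 38^3217 = 38^1 * 38^16 * 38^128 * 38^1024 * 38^2048 = 83 (mod 225); answer 83
Part III: W2 = 83; w = -8; T(3) = 3*(37) + 3*(30) - 1*(-8) = 209; iterating: T(3)=209, T(4)=708, T(5)=2714, T(6)=10057, T(7)=37605, T(8)=140272, T(9)=523574, T(10)=1953933; answer 1953933

1953933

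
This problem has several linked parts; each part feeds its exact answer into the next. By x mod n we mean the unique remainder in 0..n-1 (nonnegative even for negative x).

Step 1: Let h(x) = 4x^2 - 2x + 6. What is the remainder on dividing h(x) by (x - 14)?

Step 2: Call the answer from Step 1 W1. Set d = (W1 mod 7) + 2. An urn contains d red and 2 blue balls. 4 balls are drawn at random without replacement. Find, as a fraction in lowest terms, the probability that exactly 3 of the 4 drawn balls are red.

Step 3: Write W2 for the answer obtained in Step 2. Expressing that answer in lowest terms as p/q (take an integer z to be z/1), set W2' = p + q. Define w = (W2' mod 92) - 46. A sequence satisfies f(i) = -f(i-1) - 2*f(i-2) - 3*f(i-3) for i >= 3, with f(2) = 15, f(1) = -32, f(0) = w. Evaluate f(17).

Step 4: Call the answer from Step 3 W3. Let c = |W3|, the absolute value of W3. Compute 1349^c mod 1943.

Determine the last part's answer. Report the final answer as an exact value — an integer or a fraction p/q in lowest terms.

Step 1: remainder = value at the root: 4*(14)^2 - 2*(14)^1 + 6 = (784) + (-28) + (6) = 762; answer 762
Step 2: W1 = 762; d = 8; total draws C(10,4) = 210; favorable C(8,3)*C(2,1) = 112; P = 8/15; answer 8/15
Step 3: W2 = 8/15; threaded value p + q = 23; w = -23; f(3) = -1*(15) - 2*(-32) - 3*(-23) = 118; iterating: f(3)=118, f(4)=-52, f(5)=-229, f(6)=-21, f(7)=635, f(8)=94, f(9)=-1301, f(10)=-792, f(11)=3112, f(12)=2375, f(13)=-6223, f(14)=-7863, f(15)=13184, f(16)=21211, f(17)=-23990; answer -23990
Step 4: W3 = -23990; c = 23990; squarings mod 1943: 1349^1=1349, 1349^2=1153, 1349^4=397, 1349^8=226, 1349^16=558, 1349^32=484, 1349^64=1096, 1349^128=442, 1349^256=1064, 1349^512=1270, 1349^1024=210, 1349^2048=1354, 1349^4096=1067, 1349^8192=1834, 1349^16384=223; 1349^23990 = 1349^2 * 1349^4 * 1349^16 * 1349^32 * 1349^128 * 1349^256 * 1349^1024 * 1349^2048 * 1349^4096 * 1349^16384 = 1891 (mod 1943); answer 1891

1891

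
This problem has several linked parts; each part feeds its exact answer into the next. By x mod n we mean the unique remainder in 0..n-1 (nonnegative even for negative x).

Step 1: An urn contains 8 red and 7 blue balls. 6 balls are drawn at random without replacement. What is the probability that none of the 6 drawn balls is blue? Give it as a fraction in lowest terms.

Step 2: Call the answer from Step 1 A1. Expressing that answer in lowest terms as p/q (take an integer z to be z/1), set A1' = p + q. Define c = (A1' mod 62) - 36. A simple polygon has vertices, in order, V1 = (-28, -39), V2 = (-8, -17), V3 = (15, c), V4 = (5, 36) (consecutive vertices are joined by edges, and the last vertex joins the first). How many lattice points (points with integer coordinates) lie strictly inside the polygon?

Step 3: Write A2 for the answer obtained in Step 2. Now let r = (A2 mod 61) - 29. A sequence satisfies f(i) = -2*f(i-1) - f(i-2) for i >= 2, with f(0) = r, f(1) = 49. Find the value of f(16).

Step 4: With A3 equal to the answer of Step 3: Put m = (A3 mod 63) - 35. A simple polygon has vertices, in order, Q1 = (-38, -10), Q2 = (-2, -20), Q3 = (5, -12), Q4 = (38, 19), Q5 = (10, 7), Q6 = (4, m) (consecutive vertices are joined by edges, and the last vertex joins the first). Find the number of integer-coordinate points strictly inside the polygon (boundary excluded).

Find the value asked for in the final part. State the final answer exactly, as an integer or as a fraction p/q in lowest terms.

Step 1: total draws C(15,6) = 5005; favorable C(8,6) = 28; P = 4/715; answer 4/715
Step 2: A1 = 4/715; threaded value p + q = 719; c = 1; cross terms: (-28*-17 - -8*-39)=164, (-8*1 - 15*-17)=247, (15*36 - 5*1)=535, (5*-39 - -28*36)=813; twice the area = |1759| = 1759; area = 1759/2; boundary points = 2 + 1 + 5 + 3 = 11; strictly interior points = area - boundary/2 + 1 = 875; answer 875
Step 3: A2 = 875; r = -8; f(2) = -2*(49) - 1*(-8) = -90; iterating: f(2)=-90, f(3)=131, f(4)=-172, f(5)=213, f(6)=-254, f(7)=295, f(8)=-336, f(9)=377, f(10)=-418, f(11)=459, f(12)=-500, f(13)=541, f(14)=-582, f(15)=623, f(16)=-664; answer -664
Step 4: A3 = -664; m = -6; cross terms: (-38*-20 - -2*-10)=740, (-2*-12 - 5*-20)=124, (5*19 - 38*-12)=551, (38*7 - 10*19)=76, (10*-6 - 4*7)=-88, (4*-10 - -38*-6)=-268; twice the area = |1135| = 1135; area = 1135/2; boundary points = 2 + 1 + 1 + 4 + 1 + 2 = 11; strictly interior points = area - boundary/2 + 1 = 563; answer 563

563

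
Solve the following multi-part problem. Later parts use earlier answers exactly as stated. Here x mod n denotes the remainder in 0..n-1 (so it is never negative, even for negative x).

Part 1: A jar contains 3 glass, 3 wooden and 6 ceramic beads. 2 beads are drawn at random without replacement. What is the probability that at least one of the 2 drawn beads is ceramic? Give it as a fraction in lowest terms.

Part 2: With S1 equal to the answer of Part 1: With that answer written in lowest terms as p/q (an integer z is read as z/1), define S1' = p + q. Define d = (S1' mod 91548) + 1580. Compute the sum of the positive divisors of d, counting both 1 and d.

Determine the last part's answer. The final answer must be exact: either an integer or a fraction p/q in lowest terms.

1620

Part 1: total draws C(12,2) = 66; complement C(6,2) = 15; favorable 66 - 15 = 51; P = 17/22; answer 17/22
Part 2: S1 = 17/22; threaded value p + q = 39; d = 1619; 1619 is prime, so its only divisors are 1 and 1619; sigma = 1 + 1619 = 1620; answer 1620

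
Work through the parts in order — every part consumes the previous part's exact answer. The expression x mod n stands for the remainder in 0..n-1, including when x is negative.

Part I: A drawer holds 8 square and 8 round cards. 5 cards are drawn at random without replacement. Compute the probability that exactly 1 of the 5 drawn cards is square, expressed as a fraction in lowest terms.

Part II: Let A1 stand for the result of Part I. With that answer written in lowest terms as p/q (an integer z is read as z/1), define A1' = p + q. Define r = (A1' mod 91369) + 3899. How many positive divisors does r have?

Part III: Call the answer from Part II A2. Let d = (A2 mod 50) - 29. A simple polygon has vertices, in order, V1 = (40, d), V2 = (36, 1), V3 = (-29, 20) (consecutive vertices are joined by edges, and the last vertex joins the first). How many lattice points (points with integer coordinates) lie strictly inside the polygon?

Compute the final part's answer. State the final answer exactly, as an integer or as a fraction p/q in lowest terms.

870

Part I: total draws C(16,5) = 4368; favorable C(8,1)*C(8,4) = 560; P = 5/39; answer 5/39
Part II: A1 = 5/39; threaded value p + q = 44; r = 3943; 3943 is prime, so its only divisors are 1 and 3943; count = 2; answer 2
Part III: A2 = 2; d = -27; cross terms: (40*1 - 36*-27)=1012, (36*20 - -29*1)=749, (-29*-27 - 40*20)=-17; twice the area = |1744| = 1744; area = 872; boundary points = 4 + 1 + 1 = 6; strictly interior points = area - boundary/2 + 1 = 870; answer 870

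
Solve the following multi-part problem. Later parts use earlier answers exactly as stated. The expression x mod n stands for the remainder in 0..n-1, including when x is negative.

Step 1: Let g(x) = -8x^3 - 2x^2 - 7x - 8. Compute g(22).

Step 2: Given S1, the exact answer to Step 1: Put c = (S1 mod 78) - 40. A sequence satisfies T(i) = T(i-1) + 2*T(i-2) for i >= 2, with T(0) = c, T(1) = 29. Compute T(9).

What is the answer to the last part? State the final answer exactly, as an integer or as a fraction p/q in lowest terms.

Step 1: -8*(22)^3 - 2*(22)^2 - 7*(22)^1 - 8 = (-85184) + (-968) + (-154) + (-8) = -86314; answer -86314
Step 2: S1 = -86314; c = -8; T(2) = 1*(29) + 2*(-8) = 13; iterating: T(2)=13, T(3)=71, T(4)=97, T(5)=239, T(6)=433, T(7)=911, T(8)=1777, T(9)=3599; answer 3599

3599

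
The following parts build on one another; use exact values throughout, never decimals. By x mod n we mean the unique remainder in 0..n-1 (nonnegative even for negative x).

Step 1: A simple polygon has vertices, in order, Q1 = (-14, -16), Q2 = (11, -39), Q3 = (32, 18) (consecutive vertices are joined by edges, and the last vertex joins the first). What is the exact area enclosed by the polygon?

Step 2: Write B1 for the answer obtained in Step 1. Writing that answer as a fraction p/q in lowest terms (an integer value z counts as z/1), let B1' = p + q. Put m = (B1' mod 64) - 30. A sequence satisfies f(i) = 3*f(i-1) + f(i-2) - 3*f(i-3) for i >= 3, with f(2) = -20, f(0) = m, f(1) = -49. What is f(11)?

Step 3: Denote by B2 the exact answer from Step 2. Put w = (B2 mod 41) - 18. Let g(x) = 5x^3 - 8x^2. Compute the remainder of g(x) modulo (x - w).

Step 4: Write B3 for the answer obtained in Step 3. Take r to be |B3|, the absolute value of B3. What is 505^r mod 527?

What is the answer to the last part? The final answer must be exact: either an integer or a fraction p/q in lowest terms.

326

Step 1: cross terms: (-14*-39 - 11*-16)=722, (11*18 - 32*-39)=1446, (32*-16 - -14*18)=-260; twice the area = |1908| = 1908; area = 954; answer 954
Step 2: B1 = 954; threaded value p + q = 955; m = 29; f(3) = 3*(-20) + 1*(-49) - 3*(29) = -196; iterating: f(3)=-196, f(4)=-461, f(5)=-1519, f(6)=-4430, f(7)=-13426, f(8)=-40151, f(9)=-120589, f(10)=-361640, f(11)=-1085056; answer -1085056
Step 3: B2 = -1085056; w = -9; remainder = value at the root: 5*(-9)^3 - 8*(-9)^2 = (-3645) + (-648) = -4293; answer -4293
Step 4: B3 = -4293; r = 4293; squarings mod 527: 505^1=505, 505^2=484, 505^4=268, 505^8=152, 505^16=443, 505^32=205, 505^64=392, 505^128=307, 505^256=443, 505^512=205, 505^1024=392, 505^2048=307, 505^4096=443; 505^4293 = 505^1 * 505^4 * 505^64 * 505^128 * 505^4096 = 326 (mod 527); answer 326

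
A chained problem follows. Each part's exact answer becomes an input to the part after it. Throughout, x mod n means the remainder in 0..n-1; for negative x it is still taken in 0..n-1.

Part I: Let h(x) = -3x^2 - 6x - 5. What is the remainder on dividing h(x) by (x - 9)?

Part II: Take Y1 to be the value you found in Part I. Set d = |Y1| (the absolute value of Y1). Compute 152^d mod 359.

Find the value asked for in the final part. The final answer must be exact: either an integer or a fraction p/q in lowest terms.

Part I: remainder = value at the root: -3*(9)^2 - 6*(9)^1 - 5 = (-243) + (-54) + (-5) = -302; answer -302
Part II: Y1 = -302; d = 302; squarings mod 359: 152^1=152, 152^2=128, 152^4=229, 152^8=27, 152^16=11, 152^32=121, 152^64=281, 152^128=340, 152^256=2; 152^302 = 152^2 * 152^4 * 152^8 * 152^32 * 152^256 = 262 (mod 359); answer 262

262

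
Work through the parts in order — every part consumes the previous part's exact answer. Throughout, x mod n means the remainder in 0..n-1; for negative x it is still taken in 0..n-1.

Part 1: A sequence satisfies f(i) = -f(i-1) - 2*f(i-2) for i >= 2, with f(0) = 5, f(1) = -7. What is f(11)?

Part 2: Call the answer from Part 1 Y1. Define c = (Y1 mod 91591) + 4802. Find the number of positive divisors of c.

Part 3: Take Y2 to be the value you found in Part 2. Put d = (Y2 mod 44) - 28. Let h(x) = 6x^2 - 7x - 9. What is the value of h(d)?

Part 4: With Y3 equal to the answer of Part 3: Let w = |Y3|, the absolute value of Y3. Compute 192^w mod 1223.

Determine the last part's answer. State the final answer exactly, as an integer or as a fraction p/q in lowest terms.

Part 1: f(2) = -1*(-7) - 2*(5) = -3; iterating: f(2)=-3, f(3)=17, f(4)=-11, f(5)=-23, f(6)=45, f(7)=1, f(8)=-91, f(9)=89, f(10)=93, f(11)=-271; answer -271
Part 2: Y1 = -271; c = 96122; 96122 = 2 * 13 * 3697; number of divisors = (1+1) * (1+1) * (1+1) = 8; answer 8
Part 3: Y2 = 8; d = -20; 6*(-20)^2 - 7*(-20)^1 - 9 = (2400) + (140) + (-9) = 2531; answer 2531
Part 4: Y3 = 2531; w = 2531; squarings mod 1223: 192^1=192, 192^2=174, 192^4=924, 192^8=122, 192^16=208, 192^32=459, 192^64=325, 192^128=447, 192^256=460, 192^512=21, 192^1024=441, 192^2048=24; 192^2531 = 192^1 * 192^2 * 192^32 * 192^64 * 192^128 * 192^256 * 192^2048 = 353 (mod 1223); answer 353

353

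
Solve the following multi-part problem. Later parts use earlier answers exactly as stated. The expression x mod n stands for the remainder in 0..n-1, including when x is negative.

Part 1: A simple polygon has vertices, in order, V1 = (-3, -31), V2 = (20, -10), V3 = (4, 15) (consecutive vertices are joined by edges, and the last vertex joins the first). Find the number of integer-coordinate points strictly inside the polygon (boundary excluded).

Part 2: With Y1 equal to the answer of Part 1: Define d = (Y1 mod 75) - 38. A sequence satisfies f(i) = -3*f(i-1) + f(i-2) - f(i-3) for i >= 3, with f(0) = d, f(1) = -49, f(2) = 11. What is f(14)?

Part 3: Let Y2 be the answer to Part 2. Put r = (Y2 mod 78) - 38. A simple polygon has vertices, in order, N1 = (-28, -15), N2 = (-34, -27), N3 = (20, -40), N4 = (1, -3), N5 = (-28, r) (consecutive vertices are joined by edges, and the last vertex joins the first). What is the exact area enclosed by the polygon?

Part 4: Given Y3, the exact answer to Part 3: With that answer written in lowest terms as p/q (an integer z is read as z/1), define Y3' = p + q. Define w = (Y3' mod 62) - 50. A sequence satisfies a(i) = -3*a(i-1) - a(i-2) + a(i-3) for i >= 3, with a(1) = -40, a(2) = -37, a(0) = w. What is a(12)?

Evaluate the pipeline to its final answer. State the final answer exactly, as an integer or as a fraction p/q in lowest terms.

-555669

Part 1: cross terms: (-3*-10 - 20*-31)=650, (20*15 - 4*-10)=340, (4*-31 - -3*15)=-79; twice the area = |911| = 911; area = 911/2; boundary points = 1 + 1 + 1 = 3; strictly interior points = area - boundary/2 + 1 = 455; answer 455
Part 2: Y1 = 455; d = -33; f(3) = -3*(11) + 1*(-49) - 1*(-33) = -49; iterating: f(3)=-49, f(4)=207, f(5)=-681, f(6)=2299, f(7)=-7785, f(8)=26335, f(9)=-89089, f(10)=301387, f(11)=-1019585, f(12)=3449231, f(13)=-11668665, f(14)=39474811; answer 39474811
Part 3: Y2 = 39474811; r = -13; cross terms: (-28*-27 - -34*-15)=246, (-34*-40 - 20*-27)=1900, (20*-3 - 1*-40)=-20, (1*-13 - -28*-3)=-97, (-28*-15 - -28*-13)=56; twice the area = |2085| = 2085; area = 2085/2; answer 2085/2
Part 4: Y3 = 2085/2; threaded value p + q = 2087; w = -9; a(3) = -3*(-37) - 1*(-40) + 1*(-9) = 142; iterating: a(3)=142, a(4)=-429, a(5)=1108, a(6)=-2753, a(7)=6722, a(8)=-16305, a(9)=39440, a(10)=-95293, a(11)=230134, a(12)=-555669; answer -555669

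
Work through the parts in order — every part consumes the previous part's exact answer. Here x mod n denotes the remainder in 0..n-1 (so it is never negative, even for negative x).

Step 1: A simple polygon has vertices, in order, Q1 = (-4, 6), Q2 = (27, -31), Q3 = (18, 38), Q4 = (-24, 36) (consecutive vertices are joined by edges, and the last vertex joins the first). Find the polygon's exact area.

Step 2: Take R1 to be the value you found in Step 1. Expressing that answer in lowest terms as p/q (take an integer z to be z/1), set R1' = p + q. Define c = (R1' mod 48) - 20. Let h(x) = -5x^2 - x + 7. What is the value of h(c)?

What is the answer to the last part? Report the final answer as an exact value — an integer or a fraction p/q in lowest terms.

-11

Step 1: cross terms: (-4*-31 - 27*6)=-38, (27*38 - 18*-31)=1584, (18*36 - -24*38)=1560, (-24*6 - -4*36)=0; twice the area = |3106| = 3106; area = 1553; answer 1553
Step 2: R1 = 1553; threaded value p + q = 1554; c = -2; -5*(-2)^2 - 1*(-2)^1 + 7 = (-20) + (2) + (7) = -11; answer -11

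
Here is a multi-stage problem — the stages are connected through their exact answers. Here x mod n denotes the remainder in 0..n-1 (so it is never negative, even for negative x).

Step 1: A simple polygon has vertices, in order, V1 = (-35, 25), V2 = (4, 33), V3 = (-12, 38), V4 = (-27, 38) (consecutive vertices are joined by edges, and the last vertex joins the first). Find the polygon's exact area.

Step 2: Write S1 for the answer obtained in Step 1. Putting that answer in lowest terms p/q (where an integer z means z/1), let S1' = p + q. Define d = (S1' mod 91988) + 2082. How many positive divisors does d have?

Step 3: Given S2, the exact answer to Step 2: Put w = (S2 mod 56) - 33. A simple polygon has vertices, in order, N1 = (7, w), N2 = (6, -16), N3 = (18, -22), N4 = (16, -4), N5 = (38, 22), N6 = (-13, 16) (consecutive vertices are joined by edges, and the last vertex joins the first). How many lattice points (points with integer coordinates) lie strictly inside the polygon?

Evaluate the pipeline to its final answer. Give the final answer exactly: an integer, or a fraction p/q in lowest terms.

1072

Step 1: cross terms: (-35*33 - 4*25)=-1255, (4*38 - -12*33)=548, (-12*38 - -27*38)=570, (-27*25 - -35*38)=655; twice the area = |518| = 518; area = 259; answer 259
Step 2: S1 = 259; threaded value p + q = 260; d = 2342; 2342 = 2 * 1171; number of divisors = (1+1) * (1+1) = 4; answer 4
Step 3: S2 = 4; w = -29; cross terms: (7*-16 - 6*-29)=62, (6*-22 - 18*-16)=156, (18*-4 - 16*-22)=280, (16*22 - 38*-4)=504, (38*16 - -13*22)=894, (-13*-29 - 7*16)=265; twice the area = |2161| = 2161; area = 2161/2; boundary points = 1 + 6 + 2 + 2 + 3 + 5 = 19; strictly interior points = area - boundary/2 + 1 = 1072; answer 1072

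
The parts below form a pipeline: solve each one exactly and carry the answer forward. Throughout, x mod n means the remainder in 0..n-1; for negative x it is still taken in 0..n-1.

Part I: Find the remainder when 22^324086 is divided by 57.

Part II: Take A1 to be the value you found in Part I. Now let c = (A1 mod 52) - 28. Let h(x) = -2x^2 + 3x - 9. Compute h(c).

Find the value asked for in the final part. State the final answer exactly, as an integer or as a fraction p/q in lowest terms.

Part I: squarings mod 57: 22^1=22, 22^2=28, 22^4=43, 22^8=25, 22^16=55, 22^32=4, 22^64=16, 22^128=28, 22^256=43, 22^512=25, 22^1024=55, 22^2048=4, 22^4096=16, 22^8192=28, 22^16384=43, 22^32768=25, 22^65536=55, 22^131072=4, 22^262144=16; 22^324086 = 22^2 * 22^4 * 22^16 * 22^32 * 22^64 * 22^128 * 22^256 * 22^4096 * 22^8192 * 22^16384 * 22^32768 * 22^262144 = 4 (mod 57); answer 4
Part II: A1 = 4; c = -24; -2*(-24)^2 + 3*(-24)^1 - 9 = (-1152) + (-72) + (-9) = -1233; answer -1233

-1233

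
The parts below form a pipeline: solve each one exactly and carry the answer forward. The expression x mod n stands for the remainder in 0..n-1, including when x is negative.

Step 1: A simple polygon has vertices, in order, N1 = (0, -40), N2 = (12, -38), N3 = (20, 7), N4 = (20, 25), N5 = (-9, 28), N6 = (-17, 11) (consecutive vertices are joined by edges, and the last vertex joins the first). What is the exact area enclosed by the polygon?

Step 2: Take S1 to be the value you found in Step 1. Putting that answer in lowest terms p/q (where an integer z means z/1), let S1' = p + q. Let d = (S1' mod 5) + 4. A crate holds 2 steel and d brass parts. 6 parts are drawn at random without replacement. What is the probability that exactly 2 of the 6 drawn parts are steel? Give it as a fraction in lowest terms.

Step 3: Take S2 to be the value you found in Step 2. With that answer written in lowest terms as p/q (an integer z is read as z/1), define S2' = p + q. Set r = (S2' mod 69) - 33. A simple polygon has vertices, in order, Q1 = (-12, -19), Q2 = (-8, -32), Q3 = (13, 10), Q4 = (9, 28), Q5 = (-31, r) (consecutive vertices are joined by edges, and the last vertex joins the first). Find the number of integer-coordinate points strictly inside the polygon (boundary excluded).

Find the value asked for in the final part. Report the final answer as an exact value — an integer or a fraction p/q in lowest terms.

Step 1: cross terms: (0*-38 - 12*-40)=480, (12*7 - 20*-38)=844, (20*25 - 20*7)=360, (20*28 - -9*25)=785, (-9*11 - -17*28)=377, (-17*-40 - 0*11)=680; twice the area = |3526| = 3526; area = 1763; answer 1763
Step 2: S1 = 1763; threaded value p + q = 1764; d = 8; total draws C(10,6) = 210; favorable C(2,2)*C(8,4) = 70; P = 1/3; answer 1/3
Step 3: S2 = 1/3; threaded value p + q = 4; r = -29; cross terms: (-12*-32 - -8*-19)=232, (-8*10 - 13*-32)=336, (13*28 - 9*10)=274, (9*-29 - -31*28)=607, (-31*-19 - -12*-29)=241; twice the area = |1690| = 1690; area = 845; boundary points = 1 + 21 + 2 + 1 + 1 = 26; strictly interior points = area - boundary/2 + 1 = 833; answer 833

833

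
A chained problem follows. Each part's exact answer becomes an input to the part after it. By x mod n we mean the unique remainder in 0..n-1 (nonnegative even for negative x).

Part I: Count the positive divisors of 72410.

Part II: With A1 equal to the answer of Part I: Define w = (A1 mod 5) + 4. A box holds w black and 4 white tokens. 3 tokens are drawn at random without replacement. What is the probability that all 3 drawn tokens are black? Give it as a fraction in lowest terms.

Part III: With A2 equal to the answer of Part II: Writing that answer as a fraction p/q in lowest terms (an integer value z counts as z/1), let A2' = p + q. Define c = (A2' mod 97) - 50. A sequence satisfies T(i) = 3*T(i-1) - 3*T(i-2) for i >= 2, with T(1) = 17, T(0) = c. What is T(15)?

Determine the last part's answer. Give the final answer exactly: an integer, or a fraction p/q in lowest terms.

94041

Part I: 72410 = 2 * 5 * 13 * 557; number of divisors = (1+1) * (1+1) * (1+1) * (1+1) = 16; answer 16
Part II: A1 = 16; w = 5; total draws C(9,3) = 84; favorable C(5,3) = 10; P = 5/42; answer 5/42
Part III: A2 = 5/42; threaded value p + q = 47; c = -3; T(2) = 3*(17) - 3*(-3) = 60; iterating: T(2)=60, T(3)=129, T(4)=207, T(5)=234, T(6)=81, T(7)=-459, T(8)=-1620, T(9)=-3483, T(10)=-5589, T(11)=-6318, T(12)=-2187, T(13)=12393, T(14)=43740, T(15)=94041; answer 94041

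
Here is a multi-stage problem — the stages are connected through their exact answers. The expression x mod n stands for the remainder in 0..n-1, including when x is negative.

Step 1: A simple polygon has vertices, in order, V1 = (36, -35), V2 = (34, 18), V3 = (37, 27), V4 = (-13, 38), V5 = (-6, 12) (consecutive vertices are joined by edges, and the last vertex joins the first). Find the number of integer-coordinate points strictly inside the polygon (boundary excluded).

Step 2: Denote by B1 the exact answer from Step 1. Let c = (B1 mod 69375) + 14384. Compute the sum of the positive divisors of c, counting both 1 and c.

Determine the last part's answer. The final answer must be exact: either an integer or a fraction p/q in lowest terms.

Step 1: cross terms: (36*18 - 34*-35)=1838, (34*27 - 37*18)=252, (37*38 - -13*27)=1757, (-13*12 - -6*38)=72, (-6*-35 - 36*12)=-222; twice the area = |3697| = 3697; area = 3697/2; boundary points = 1 + 3 + 1 + 1 + 1 = 7; strictly interior points = area - boundary/2 + 1 = 1846; answer 1846
Step 2: B1 = 1846; c = 16230; 16230 = 2 * 3 * 5 * 541; sigma = (1 + 2) * (1 + 3) * (1 + 5) * (1 + 541) = 3 * 4 * 6 * 542 = 39024; answer 39024

39024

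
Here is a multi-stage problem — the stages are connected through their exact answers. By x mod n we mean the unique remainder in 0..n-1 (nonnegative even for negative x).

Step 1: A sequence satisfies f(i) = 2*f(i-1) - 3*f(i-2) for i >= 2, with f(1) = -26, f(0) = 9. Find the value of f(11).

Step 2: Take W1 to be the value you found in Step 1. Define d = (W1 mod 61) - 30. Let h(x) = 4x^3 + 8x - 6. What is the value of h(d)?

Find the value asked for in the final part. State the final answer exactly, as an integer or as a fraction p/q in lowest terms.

37206

Step 1: f(2) = 2*(-26) - 3*(9) = -79; iterating: f(2)=-79, f(3)=-80, f(4)=77, f(5)=394, f(6)=557, f(7)=-68, f(8)=-1807, f(9)=-3410, f(10)=-1399, f(11)=7432; answer 7432
Step 2: W1 = 7432; d = 21; 4*(21)^3 + 8*(21)^1 - 6 = (37044) + (168) + (-6) = 37206; answer 37206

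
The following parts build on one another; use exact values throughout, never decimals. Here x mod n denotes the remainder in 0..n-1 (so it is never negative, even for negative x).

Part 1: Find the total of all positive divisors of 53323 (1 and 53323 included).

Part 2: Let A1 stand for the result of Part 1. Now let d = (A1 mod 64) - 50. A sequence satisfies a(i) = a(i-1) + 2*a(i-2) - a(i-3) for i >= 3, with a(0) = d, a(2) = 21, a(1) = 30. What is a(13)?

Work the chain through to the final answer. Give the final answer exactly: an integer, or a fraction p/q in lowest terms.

34025

Part 1: 53323 is prime, so its only divisors are 1 and 53323; sigma = 1 + 53323 = 53324; answer 53324
Part 2: A1 = 53324; d = -38; a(3) = 1*(21) + 2*(30) - 1*(-38) = 119; iterating: a(3)=119, a(4)=131, a(5)=348, a(6)=491, a(7)=1056, a(8)=1690, a(9)=3311, a(10)=5635, a(11)=10567, a(12)=18526, a(13)=34025; answer 34025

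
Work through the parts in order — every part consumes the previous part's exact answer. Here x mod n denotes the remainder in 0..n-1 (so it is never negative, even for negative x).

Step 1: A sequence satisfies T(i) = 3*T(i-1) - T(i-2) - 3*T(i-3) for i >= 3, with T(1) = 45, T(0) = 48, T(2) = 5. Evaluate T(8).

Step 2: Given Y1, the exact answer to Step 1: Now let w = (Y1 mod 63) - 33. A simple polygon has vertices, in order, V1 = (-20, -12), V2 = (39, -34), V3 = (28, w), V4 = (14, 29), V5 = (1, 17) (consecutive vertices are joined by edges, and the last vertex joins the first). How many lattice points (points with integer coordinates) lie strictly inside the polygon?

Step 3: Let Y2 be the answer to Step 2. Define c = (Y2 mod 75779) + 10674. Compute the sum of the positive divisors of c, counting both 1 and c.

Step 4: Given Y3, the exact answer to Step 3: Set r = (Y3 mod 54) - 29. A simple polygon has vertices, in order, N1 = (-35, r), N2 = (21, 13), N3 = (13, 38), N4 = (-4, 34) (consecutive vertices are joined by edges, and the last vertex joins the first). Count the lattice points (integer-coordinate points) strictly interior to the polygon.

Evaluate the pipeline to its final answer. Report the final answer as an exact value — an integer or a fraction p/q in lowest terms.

Step 1: T(3) = 3*(5) - 1*(45) - 3*(48) = -174; iterating: T(3)=-174, T(4)=-662, T(5)=-1827, T(6)=-4297, T(7)=-9078, T(8)=-17456; answer -17456
Step 2: Y1 = -17456; w = 25; cross terms: (-20*-34 - 39*-12)=1148, (39*25 - 28*-34)=1927, (28*29 - 14*25)=462, (14*17 - 1*29)=209, (1*-12 - -20*17)=328; twice the area = |4074| = 4074; area = 2037; boundary points = 1 + 1 + 2 + 1 + 1 = 6; strictly interior points = area - boundary/2 + 1 = 2035; answer 2035
Step 3: Y2 = 2035; c = 12709; 12709 = 71 * 179; sigma = (1 + 71) * (1 + 179) = 72 * 180 = 12960; answer 12960
Step 4: Y3 = 12960; r = -29; cross terms: (-35*13 - 21*-29)=154, (21*38 - 13*13)=629, (13*34 - -4*38)=594, (-4*-29 - -35*34)=1306; twice the area = |2683| = 2683; area = 2683/2; boundary points = 14 + 1 + 1 + 1 = 17; strictly interior points = area - boundary/2 + 1 = 1334; answer 1334

1334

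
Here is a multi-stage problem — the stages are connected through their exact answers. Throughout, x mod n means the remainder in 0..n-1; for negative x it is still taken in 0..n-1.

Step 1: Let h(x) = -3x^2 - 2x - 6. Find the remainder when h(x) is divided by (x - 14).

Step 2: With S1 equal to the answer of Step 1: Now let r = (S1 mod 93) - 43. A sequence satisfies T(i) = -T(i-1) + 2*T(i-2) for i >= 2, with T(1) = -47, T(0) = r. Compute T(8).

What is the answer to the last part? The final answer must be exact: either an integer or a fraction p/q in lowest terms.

2791

Step 1: remainder = value at the root: -3*(14)^2 - 2*(14)^1 - 6 = (-588) + (-28) + (-6) = -622; answer -622
Step 2: S1 = -622; r = -14; T(2) = -1*(-47) + 2*(-14) = 19; iterating: T(2)=19, T(3)=-113, T(4)=151, T(5)=-377, T(6)=679, T(7)=-1433, T(8)=2791; answer 2791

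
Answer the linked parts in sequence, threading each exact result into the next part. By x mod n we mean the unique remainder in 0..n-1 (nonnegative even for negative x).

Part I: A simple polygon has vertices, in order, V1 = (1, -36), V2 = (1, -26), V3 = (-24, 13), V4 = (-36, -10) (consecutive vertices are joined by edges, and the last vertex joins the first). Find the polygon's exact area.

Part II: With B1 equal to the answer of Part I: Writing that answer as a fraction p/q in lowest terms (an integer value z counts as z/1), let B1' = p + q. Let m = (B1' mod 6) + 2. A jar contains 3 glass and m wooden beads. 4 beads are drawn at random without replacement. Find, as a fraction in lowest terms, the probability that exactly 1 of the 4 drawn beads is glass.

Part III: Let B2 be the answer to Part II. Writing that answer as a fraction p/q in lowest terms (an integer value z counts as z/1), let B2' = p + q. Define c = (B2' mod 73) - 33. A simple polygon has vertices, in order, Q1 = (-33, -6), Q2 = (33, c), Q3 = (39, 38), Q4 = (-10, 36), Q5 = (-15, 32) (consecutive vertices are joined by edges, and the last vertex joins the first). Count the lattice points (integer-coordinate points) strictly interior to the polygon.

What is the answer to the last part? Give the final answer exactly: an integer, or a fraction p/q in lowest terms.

3376

Part I: cross terms: (1*-26 - 1*-36)=10, (1*13 - -24*-26)=-611, (-24*-10 - -36*13)=708, (-36*-36 - 1*-10)=1306; twice the area = |1413| = 1413; area = 1413/2; answer 1413/2
Part II: B1 = 1413/2; threaded value p + q = 1415; m = 7; total draws C(10,4) = 210; favorable C(3,1)*C(7,3) = 105; P = 1/2; answer 1/2
Part III: B2 = 1/2; threaded value p + q = 3; c = -30; cross terms: (-33*-30 - 33*-6)=1188, (33*38 - 39*-30)=2424, (39*36 - -10*38)=1784, (-10*32 - -15*36)=220, (-15*-6 - -33*32)=1146; twice the area = |6762| = 6762; area = 3381; boundary points = 6 + 2 + 1 + 1 + 2 = 12; strictly interior points = area - boundary/2 + 1 = 3376; answer 3376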